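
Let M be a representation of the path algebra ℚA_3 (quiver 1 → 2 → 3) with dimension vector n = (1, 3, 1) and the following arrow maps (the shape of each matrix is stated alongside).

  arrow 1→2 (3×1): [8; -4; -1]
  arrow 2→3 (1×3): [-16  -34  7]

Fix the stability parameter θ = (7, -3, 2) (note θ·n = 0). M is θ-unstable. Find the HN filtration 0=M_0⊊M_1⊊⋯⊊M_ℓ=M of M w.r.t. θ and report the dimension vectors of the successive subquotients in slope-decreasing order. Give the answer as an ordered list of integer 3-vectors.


Interval decomposition of M: I[1,3], I[2,2]^2.
HN type (ℓ=2): μ^(1)=2; μ^(2)=-3

((1, 1, 1); (0, 2, 0))


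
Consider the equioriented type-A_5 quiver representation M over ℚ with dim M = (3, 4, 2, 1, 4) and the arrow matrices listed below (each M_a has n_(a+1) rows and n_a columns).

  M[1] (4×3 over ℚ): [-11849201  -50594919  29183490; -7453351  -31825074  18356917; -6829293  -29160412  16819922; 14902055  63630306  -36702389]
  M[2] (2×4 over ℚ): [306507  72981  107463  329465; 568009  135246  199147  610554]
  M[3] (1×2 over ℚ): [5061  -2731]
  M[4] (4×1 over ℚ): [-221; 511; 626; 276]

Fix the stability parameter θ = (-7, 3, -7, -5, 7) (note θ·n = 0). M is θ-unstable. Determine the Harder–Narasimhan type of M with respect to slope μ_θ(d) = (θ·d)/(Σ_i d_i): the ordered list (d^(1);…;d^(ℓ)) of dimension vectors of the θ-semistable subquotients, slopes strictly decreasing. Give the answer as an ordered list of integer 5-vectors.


Barcode: M ≅ I[1,2], I[1,3], I[1,5], I[2,2], I[5,5]^3. HN layers by μ_θ (5 steps, strictly decreasing):
  μ^(1)=7; μ^(2)=3; μ^(3)=-2; μ^(4)=-3; μ^(5)=-7

((0, 0, 0, 0, 4); (0, 2, 0, 0, 0); (0, 1, 1, 0, 0); (0, 1, 1, 1, 0); (3, 0, 0, 0, 0))


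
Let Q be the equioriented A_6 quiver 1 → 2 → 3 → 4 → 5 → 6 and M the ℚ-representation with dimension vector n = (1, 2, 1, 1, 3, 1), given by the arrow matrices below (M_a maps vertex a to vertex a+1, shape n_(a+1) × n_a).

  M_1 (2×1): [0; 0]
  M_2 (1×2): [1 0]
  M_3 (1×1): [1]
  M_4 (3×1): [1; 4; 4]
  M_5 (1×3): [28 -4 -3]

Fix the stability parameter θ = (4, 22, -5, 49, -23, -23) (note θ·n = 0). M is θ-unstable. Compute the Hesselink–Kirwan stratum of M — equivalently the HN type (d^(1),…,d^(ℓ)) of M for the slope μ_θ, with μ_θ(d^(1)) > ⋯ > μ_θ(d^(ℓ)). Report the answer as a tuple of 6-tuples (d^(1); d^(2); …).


Barcode: M ≅ I[1,1], I[2,2], I[2,5], I[5,5], I[5,6]. HN layers by μ_θ (5 steps, strictly decreasing):
  μ^(1)=22; μ^(2)=13; μ^(3)=17/2; μ^(4)=4; μ^(5)=-23

((0, 1, 0, 0, 0, 0); (0, 0, 0, 1, 1, 0); (0, 1, 1, 0, 0, 0); (1, 0, 0, 0, 0, 0); (0, 0, 0, 0, 2, 1))


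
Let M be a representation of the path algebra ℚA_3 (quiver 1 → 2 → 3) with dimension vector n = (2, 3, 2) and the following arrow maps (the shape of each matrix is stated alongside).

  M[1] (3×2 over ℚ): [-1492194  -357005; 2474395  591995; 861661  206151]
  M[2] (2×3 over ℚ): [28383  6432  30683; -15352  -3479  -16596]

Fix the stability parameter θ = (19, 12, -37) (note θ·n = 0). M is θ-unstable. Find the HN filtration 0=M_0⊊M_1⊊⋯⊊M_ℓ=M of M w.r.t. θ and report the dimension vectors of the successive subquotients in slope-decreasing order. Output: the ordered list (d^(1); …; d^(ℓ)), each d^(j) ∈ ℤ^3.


Barcode: M ≅ I[1,3]^2, I[2,2]. HN layers by μ_θ (2 steps, strictly decreasing):
  μ^(1)=12; μ^(2)=-2

((0, 1, 0); (2, 2, 2))


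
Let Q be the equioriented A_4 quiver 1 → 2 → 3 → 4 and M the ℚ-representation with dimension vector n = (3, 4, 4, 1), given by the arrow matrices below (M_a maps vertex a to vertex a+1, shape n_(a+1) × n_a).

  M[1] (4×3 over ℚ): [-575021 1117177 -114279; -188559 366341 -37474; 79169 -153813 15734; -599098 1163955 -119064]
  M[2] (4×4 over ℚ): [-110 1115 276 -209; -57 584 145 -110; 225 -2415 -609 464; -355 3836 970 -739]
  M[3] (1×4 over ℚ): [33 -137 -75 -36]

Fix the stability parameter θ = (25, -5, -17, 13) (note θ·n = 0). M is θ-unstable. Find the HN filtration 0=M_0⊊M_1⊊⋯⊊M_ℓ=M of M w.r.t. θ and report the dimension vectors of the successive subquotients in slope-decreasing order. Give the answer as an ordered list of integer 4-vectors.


Interval decomposition of M: I[1,3]^2, I[1,4], I[2,3].
HN type (ℓ=3): μ^(1)=13; μ^(2)=1; μ^(3)=-11

((0, 0, 0, 1); (3, 3, 3, 0); (0, 1, 1, 0))


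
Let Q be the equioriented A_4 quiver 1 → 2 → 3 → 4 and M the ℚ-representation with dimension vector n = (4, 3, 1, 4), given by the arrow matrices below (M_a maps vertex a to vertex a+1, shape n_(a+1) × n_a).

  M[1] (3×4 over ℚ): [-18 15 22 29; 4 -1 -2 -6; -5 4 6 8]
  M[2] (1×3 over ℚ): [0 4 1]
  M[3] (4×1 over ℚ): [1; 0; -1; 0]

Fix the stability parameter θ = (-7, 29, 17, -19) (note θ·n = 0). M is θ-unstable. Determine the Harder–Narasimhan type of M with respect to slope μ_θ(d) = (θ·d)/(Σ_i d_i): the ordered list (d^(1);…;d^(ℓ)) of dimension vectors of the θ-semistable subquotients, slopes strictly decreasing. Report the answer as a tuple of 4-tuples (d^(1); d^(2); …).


Barcode: M ≅ I[1,1], I[1,2]^2, I[1,4], I[4,4]^3. HN layers by μ_θ (4 steps, strictly decreasing):
  μ^(1)=29; μ^(2)=9; μ^(3)=-7; μ^(4)=-19

((0, 2, 0, 0); (0, 1, 1, 1); (4, 0, 0, 0); (0, 0, 0, 3))


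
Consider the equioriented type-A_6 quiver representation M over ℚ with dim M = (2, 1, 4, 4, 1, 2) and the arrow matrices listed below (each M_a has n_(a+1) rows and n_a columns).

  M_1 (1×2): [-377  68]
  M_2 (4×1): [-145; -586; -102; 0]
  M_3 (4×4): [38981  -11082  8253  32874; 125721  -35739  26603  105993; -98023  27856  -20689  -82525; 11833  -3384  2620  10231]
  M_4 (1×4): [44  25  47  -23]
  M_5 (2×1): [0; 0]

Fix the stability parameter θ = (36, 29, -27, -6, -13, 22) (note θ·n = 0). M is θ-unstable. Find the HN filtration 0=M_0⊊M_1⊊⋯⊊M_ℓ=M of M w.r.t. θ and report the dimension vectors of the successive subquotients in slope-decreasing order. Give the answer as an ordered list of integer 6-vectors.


Interval decomposition of M: I[1,1], I[1,5], I[3,4]^3, I[6,6]^2.
HN type (ℓ=5): μ^(1)=36; μ^(2)=22; μ^(3)=19/5; μ^(4)=-6; μ^(5)=-27

((1, 0, 0, 0, 0, 0); (0, 0, 0, 0, 0, 2); (1, 1, 1, 1, 1, 0); (0, 0, 0, 3, 0, 0); (0, 0, 3, 0, 0, 0))


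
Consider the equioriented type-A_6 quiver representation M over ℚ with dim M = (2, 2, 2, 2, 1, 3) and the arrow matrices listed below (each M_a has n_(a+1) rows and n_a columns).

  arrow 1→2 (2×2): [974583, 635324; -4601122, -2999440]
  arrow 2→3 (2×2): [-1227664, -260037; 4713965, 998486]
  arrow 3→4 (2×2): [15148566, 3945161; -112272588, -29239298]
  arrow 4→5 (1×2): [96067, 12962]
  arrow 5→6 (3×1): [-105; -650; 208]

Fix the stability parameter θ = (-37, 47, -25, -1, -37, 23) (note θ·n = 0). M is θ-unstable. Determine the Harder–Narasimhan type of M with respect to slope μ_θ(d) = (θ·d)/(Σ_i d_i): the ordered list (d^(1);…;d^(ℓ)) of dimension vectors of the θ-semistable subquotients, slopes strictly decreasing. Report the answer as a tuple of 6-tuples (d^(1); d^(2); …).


Via rank(M_{q-1}∘⋯∘M_p): M ≅ I[1,3], I[1,6], I[4,4], I[6,6]^2.
μ_θ-semistable layers: μ^(1)=23; μ^(2)=11; μ^(3)=-1; μ^(4)=-4; μ^(5)=-37

((0, 0, 0, 0, 0, 3); (0, 1, 1, 0, 0, 0); (0, 0, 0, 1, 0, 0); (0, 1, 1, 1, 1, 0); (2, 0, 0, 0, 0, 0))


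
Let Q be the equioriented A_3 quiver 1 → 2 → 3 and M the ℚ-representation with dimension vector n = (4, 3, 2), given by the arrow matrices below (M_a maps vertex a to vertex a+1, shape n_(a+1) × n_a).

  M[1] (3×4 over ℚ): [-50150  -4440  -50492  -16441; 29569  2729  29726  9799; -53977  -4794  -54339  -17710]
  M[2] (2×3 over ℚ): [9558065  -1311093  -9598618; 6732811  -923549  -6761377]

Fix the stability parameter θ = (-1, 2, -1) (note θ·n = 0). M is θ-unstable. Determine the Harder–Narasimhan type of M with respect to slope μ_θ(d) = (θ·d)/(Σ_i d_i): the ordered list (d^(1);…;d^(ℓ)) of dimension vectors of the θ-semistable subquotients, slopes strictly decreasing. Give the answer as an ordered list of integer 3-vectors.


Barcode: M ≅ I[1,1], I[1,2], I[1,3]^2. HN layers by μ_θ (3 steps, strictly decreasing):
  μ^(1)=2; μ^(2)=1/2; μ^(3)=-1

((0, 1, 0); (0, 2, 2); (4, 0, 0))


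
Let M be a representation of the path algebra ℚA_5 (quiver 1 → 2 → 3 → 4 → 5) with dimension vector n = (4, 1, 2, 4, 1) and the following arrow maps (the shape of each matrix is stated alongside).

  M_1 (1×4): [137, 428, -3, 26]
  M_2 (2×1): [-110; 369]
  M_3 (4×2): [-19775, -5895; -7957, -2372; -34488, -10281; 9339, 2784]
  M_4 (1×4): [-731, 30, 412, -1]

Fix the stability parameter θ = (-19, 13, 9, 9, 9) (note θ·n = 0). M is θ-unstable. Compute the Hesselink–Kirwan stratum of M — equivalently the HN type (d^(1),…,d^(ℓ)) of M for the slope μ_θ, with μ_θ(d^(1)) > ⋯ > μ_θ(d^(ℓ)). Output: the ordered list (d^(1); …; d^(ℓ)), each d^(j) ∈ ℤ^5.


Via rank(M_{q-1}∘⋯∘M_p): M ≅ I[1,1]^3, I[1,5], I[3,4], I[4,4]^2.
μ_θ-semistable layers: μ^(1)=10; μ^(2)=9; μ^(3)=-19

((0, 1, 1, 1, 1); (0, 0, 1, 3, 0); (4, 0, 0, 0, 0))


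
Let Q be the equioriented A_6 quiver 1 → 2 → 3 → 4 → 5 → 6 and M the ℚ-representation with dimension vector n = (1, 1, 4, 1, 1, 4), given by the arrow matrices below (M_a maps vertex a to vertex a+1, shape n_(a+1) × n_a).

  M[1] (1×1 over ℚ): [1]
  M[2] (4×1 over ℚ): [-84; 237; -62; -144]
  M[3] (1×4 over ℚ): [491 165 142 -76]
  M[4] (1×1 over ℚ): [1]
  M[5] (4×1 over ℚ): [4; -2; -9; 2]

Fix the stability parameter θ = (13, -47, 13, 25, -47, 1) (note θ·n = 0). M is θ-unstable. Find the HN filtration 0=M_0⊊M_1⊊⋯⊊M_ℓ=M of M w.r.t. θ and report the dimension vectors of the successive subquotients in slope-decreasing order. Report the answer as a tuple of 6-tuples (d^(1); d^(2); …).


Interval decomposition of M: I[1,6], I[3,3]^3, I[6,6]^3.
HN type (ℓ=4): μ^(1)=13; μ^(2)=1; μ^(3)=-3; μ^(4)=-17

((0, 0, 3, 0, 0, 0); (0, 0, 0, 0, 0, 4); (0, 0, 1, 1, 1, 0); (1, 1, 0, 0, 0, 0))


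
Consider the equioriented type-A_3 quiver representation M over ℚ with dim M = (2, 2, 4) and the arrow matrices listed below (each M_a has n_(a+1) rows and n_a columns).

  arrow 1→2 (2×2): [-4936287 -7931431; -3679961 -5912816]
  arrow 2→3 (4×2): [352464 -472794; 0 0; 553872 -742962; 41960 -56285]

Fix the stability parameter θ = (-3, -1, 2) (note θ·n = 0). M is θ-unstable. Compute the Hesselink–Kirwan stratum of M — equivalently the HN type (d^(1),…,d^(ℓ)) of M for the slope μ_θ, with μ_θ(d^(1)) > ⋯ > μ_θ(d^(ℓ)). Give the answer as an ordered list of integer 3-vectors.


Barcode: M ≅ I[1,2], I[1,3], I[3,3]^3. HN layers by μ_θ (3 steps, strictly decreasing):
  μ^(1)=2; μ^(2)=-1; μ^(3)=-3

((0, 0, 4); (0, 2, 0); (2, 0, 0))


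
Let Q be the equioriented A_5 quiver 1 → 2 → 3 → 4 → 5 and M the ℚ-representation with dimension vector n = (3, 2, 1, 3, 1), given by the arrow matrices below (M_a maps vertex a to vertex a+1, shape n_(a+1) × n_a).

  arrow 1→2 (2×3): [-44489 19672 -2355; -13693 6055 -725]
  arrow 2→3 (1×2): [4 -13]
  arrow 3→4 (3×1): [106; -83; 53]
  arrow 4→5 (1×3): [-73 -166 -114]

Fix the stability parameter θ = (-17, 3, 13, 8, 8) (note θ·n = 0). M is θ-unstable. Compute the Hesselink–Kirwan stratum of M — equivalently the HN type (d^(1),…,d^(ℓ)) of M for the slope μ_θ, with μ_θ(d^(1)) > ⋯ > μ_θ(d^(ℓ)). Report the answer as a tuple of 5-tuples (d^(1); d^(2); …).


Via rank(M_{q-1}∘⋯∘M_p): M ≅ I[1,1], I[1,2], I[1,5], I[4,4]^2.
μ_θ-semistable layers: μ^(1)=29/3; μ^(2)=8; μ^(3)=3; μ^(4)=-17

((0, 0, 1, 1, 1); (0, 0, 0, 2, 0); (0, 2, 0, 0, 0); (3, 0, 0, 0, 0))


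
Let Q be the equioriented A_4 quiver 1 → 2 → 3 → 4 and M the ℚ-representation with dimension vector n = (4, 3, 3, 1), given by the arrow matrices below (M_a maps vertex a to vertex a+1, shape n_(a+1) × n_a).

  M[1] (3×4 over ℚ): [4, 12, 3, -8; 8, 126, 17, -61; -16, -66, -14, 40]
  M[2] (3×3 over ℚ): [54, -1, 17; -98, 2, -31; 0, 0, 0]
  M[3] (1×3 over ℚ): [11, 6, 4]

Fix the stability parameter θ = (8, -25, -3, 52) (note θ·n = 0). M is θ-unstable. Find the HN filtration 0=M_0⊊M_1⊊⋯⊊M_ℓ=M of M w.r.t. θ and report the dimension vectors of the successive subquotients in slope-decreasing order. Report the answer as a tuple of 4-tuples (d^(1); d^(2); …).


Barcode: M ≅ I[1,1], I[1,2], I[1,3], I[1,4], I[3,3]. HN layers by μ_θ (4 steps, strictly decreasing):
  μ^(1)=52; μ^(2)=8; μ^(3)=-3; μ^(4)=-17/2

((0, 0, 0, 1); (1, 0, 0, 0); (0, 0, 3, 0); (3, 3, 0, 0))


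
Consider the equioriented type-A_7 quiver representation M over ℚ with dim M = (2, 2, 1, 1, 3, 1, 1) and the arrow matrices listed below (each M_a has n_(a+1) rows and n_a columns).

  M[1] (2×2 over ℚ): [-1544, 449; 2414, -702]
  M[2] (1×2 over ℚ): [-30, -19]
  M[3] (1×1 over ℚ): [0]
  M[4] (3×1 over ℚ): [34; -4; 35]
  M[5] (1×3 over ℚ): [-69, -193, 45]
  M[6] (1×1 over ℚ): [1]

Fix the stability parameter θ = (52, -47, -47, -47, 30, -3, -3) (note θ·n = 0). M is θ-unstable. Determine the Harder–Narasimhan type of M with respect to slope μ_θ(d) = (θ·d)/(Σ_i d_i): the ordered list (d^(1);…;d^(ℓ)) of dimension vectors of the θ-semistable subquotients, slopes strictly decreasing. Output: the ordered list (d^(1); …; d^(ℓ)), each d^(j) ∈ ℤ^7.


Via rank(M_{q-1}∘⋯∘M_p): M ≅ I[1,2], I[1,3], I[4,7], I[5,5]^2.
μ_θ-semistable layers: μ^(1)=30; μ^(2)=8; μ^(3)=5/2; μ^(4)=-14; μ^(5)=-47

((0, 0, 0, 0, 2, 0, 0); (0, 0, 0, 0, 1, 1, 1); (1, 1, 0, 0, 0, 0, 0); (1, 1, 1, 0, 0, 0, 0); (0, 0, 0, 1, 0, 0, 0))


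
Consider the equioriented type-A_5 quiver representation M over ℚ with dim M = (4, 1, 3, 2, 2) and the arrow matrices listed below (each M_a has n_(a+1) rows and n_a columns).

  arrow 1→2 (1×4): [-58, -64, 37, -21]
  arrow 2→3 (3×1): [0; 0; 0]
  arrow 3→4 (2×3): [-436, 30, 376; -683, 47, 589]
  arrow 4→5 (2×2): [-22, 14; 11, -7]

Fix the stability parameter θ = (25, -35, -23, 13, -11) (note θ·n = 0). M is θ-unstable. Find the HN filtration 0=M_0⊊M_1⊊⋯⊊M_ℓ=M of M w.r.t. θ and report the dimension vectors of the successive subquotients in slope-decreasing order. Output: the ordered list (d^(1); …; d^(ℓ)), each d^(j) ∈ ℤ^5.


Barcode: M ≅ I[1,1]^3, I[1,2], I[3,3], I[3,4], I[3,5], I[5,5]. HN layers by μ_θ (6 steps, strictly decreasing):
  μ^(1)=25; μ^(2)=13; μ^(3)=1; μ^(4)=-5; μ^(5)=-11; μ^(6)=-23

((3, 0, 0, 0, 0); (0, 0, 0, 1, 0); (0, 0, 0, 1, 1); (1, 1, 0, 0, 0); (0, 0, 0, 0, 1); (0, 0, 3, 0, 0))


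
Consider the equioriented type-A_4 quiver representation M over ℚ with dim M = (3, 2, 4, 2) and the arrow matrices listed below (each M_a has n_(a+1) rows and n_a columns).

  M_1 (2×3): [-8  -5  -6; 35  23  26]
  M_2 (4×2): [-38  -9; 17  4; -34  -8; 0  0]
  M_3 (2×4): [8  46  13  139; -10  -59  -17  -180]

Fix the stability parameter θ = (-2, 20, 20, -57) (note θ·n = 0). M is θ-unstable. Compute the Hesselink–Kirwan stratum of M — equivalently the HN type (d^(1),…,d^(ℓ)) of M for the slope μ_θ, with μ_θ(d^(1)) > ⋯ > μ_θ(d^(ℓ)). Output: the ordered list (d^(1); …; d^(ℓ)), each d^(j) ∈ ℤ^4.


Via rank(M_{q-1}∘⋯∘M_p): M ≅ I[1,1], I[1,3], I[1,4], I[3,3], I[3,4].
μ_θ-semistable layers: μ^(1)=20; μ^(2)=-2; μ^(3)=-19/4; μ^(4)=-37/2

((0, 1, 2, 0); (2, 0, 0, 0); (1, 1, 1, 1); (0, 0, 1, 1))


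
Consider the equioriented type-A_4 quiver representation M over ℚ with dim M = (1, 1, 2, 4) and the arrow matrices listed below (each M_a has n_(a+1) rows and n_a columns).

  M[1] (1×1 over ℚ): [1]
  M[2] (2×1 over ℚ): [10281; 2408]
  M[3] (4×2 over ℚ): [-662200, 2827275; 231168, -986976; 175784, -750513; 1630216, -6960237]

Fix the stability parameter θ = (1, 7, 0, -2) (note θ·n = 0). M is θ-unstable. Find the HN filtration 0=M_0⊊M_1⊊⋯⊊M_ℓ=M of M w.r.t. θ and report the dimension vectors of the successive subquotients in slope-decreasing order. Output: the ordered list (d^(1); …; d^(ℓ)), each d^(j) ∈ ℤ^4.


Interval decomposition of M: I[1,3], I[3,4], I[4,4]^3.
HN type (ℓ=4): μ^(1)=7/2; μ^(2)=1; μ^(3)=-1; μ^(4)=-2

((0, 1, 1, 0); (1, 0, 0, 0); (0, 0, 1, 1); (0, 0, 0, 3))


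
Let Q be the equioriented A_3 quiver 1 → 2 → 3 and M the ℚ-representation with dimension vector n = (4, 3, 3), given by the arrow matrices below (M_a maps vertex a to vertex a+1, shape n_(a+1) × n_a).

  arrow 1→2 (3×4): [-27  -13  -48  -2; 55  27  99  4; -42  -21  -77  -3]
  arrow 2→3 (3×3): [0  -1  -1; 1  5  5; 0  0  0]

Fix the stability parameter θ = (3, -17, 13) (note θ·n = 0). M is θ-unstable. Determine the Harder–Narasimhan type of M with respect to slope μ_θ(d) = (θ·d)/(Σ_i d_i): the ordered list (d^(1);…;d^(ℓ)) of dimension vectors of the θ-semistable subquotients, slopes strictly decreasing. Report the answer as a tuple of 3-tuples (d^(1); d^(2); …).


Interval decomposition of M: I[1,1], I[1,2], I[1,3]^2, I[3,3].
HN type (ℓ=3): μ^(1)=13; μ^(2)=3; μ^(3)=-7

((0, 0, 3); (1, 0, 0); (3, 3, 0))


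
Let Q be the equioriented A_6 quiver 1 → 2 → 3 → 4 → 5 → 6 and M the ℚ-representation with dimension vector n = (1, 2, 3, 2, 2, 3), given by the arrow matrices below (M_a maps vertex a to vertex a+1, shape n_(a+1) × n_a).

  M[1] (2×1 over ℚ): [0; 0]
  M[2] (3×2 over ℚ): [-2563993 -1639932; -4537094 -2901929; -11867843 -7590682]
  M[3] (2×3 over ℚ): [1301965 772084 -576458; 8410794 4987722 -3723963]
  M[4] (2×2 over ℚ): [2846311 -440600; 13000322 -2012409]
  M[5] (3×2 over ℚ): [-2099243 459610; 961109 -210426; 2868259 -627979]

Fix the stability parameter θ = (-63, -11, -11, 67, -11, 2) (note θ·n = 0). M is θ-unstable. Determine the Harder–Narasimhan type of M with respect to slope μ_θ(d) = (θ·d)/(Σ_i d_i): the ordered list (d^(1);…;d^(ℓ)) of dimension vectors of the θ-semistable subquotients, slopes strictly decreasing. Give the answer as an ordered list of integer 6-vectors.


Via rank(M_{q-1}∘⋯∘M_p): M ≅ I[1,1], I[2,3], I[2,6], I[3,6], I[6,6].
μ_θ-semistable layers: μ^(1)=58/3; μ^(2)=2; μ^(3)=-11; μ^(4)=-63

((0, 0, 0, 2, 2, 2); (0, 0, 0, 0, 0, 1); (0, 2, 3, 0, 0, 0); (1, 0, 0, 0, 0, 0))


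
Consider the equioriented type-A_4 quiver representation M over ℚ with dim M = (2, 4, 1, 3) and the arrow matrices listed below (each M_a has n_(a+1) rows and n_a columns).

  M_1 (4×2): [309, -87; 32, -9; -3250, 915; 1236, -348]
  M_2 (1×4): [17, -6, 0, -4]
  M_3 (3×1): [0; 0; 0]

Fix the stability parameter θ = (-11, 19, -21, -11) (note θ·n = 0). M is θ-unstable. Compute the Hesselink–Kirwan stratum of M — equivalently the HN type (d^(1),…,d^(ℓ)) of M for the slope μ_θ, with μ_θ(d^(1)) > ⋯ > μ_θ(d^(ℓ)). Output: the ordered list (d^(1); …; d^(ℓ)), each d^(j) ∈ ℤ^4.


Barcode: M ≅ I[1,2], I[1,3], I[2,2]^2, I[4,4]^3. HN layers by μ_θ (3 steps, strictly decreasing):
  μ^(1)=19; μ^(2)=-1; μ^(3)=-11

((0, 3, 0, 0); (0, 1, 1, 0); (2, 0, 0, 3))


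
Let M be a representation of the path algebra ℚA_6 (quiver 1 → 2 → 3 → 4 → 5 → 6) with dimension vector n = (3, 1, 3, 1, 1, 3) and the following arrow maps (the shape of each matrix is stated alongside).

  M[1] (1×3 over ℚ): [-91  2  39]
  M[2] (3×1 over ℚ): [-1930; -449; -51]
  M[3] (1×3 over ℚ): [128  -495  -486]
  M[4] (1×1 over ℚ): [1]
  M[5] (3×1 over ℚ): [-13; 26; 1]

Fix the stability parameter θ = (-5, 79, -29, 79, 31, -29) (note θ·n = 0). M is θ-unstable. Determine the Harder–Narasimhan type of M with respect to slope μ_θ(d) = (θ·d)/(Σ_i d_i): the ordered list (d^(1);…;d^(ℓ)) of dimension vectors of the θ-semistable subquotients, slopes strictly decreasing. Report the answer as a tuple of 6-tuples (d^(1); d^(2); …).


Interval decomposition of M: I[1,1]^2, I[1,6], I[3,3]^2, I[6,6]^2.
HN type (ℓ=4): μ^(1)=27; μ^(2)=25; μ^(3)=-5; μ^(4)=-29

((0, 0, 0, 1, 1, 1); (0, 1, 1, 0, 0, 0); (3, 0, 0, 0, 0, 0); (0, 0, 2, 0, 0, 2))


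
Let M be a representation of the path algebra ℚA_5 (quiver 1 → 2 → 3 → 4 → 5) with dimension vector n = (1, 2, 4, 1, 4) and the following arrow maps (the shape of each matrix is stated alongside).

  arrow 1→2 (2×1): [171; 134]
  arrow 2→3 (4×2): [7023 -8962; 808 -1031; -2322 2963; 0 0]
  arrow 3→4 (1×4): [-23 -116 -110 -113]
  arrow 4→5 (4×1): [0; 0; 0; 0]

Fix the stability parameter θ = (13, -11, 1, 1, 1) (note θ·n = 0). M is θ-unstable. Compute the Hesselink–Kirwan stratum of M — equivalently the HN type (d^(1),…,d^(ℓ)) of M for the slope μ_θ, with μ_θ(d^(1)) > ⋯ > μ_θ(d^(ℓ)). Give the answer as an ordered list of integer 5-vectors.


Barcode: M ≅ I[1,4], I[2,3], I[3,3]^2, I[5,5]^4. HN layers by μ_θ (2 steps, strictly decreasing):
  μ^(1)=1; μ^(2)=-11

((1, 1, 4, 1, 4); (0, 1, 0, 0, 0))


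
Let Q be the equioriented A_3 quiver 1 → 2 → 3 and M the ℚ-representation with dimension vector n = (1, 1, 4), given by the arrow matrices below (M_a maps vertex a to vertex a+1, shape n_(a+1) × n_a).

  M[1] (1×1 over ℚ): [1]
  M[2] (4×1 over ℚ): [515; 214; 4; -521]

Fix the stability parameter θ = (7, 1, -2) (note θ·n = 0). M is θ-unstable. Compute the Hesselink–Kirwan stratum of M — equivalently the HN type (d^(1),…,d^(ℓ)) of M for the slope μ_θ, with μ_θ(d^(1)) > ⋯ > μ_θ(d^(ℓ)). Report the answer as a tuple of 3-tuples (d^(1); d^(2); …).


Via rank(M_{q-1}∘⋯∘M_p): M ≅ I[1,3], I[3,3]^3.
μ_θ-semistable layers: μ^(1)=2; μ^(2)=-2

((1, 1, 1); (0, 0, 3))


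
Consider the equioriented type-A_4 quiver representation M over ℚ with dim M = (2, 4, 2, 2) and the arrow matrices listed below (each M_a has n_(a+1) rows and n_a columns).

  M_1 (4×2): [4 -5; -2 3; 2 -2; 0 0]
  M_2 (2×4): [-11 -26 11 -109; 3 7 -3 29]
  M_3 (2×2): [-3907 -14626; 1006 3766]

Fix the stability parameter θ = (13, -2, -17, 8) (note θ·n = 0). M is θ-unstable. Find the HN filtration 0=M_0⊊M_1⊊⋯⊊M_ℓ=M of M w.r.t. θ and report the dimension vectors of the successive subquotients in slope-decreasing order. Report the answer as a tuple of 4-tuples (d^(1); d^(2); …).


Interval decomposition of M: I[1,2], I[1,4], I[2,2], I[2,4].
HN type (ℓ=4): μ^(1)=8; μ^(2)=11/2; μ^(3)=-2; μ^(4)=-19/2

((0, 0, 0, 2); (1, 1, 0, 0); (1, 2, 1, 0); (0, 1, 1, 0))


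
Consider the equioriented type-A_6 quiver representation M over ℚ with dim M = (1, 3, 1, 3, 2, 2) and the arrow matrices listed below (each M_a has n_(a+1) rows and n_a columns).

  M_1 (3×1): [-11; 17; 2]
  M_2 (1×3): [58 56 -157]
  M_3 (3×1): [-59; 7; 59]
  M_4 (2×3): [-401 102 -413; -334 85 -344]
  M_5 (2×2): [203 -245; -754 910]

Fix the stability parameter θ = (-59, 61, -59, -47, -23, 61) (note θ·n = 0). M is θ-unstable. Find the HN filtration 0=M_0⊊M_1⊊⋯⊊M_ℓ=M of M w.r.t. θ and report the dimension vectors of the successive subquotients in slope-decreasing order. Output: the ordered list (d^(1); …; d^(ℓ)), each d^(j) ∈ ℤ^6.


Barcode: M ≅ I[1,2], I[2,2], I[2,6], I[4,4], I[4,5], I[6,6]. HN layers by μ_θ (5 steps, strictly decreasing):
  μ^(1)=61; μ^(2)=-17; μ^(3)=-23; μ^(4)=-47; μ^(5)=-59

((0, 2, 0, 0, 0, 2); (0, 1, 1, 1, 1, 0); (0, 0, 0, 0, 1, 0); (0, 0, 0, 2, 0, 0); (1, 0, 0, 0, 0, 0))


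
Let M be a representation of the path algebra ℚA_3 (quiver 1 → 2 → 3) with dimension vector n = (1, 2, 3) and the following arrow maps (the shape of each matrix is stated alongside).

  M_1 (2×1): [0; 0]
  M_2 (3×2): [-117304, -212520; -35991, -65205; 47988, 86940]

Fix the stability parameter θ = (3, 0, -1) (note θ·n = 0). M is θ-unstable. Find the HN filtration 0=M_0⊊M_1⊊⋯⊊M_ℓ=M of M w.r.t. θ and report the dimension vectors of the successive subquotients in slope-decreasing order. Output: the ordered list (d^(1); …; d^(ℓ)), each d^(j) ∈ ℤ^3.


Interval decomposition of M: I[1,1], I[2,2], I[2,3], I[3,3]^2.
HN type (ℓ=4): μ^(1)=3; μ^(2)=0; μ^(3)=-1/2; μ^(4)=-1

((1, 0, 0); (0, 1, 0); (0, 1, 1); (0, 0, 2))


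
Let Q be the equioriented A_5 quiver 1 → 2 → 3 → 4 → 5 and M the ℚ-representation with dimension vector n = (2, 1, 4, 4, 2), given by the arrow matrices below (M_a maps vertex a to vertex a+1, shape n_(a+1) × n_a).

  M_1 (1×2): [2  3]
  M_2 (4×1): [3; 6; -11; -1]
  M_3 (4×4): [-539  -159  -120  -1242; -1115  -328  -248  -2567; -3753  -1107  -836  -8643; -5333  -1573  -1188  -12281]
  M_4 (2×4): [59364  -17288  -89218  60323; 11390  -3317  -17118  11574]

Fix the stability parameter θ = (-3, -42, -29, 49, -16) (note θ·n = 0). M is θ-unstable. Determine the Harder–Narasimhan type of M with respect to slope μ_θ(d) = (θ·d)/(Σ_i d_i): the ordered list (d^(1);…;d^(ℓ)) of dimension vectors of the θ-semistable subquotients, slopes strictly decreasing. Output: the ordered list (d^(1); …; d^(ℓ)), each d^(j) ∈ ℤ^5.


Barcode: M ≅ I[1,1], I[1,4], I[3,3], I[3,5]^2, I[4,4]. HN layers by μ_θ (5 steps, strictly decreasing):
  μ^(1)=49; μ^(2)=33/2; μ^(3)=-3; μ^(4)=-74/3; μ^(5)=-29

((0, 0, 0, 2, 0); (0, 0, 0, 2, 2); (1, 0, 0, 0, 0); (1, 1, 1, 0, 0); (0, 0, 3, 0, 0))


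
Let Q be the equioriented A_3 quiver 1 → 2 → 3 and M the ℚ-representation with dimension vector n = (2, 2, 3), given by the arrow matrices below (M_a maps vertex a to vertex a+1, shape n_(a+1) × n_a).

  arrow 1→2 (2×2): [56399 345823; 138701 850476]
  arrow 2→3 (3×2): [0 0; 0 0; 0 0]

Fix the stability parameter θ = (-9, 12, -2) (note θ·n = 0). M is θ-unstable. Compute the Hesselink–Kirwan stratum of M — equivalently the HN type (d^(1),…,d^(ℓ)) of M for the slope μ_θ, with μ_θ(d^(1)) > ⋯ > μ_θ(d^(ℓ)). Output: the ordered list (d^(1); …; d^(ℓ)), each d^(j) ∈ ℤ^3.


Via rank(M_{q-1}∘⋯∘M_p): M ≅ I[1,2]^2, I[3,3]^3.
μ_θ-semistable layers: μ^(1)=12; μ^(2)=-2; μ^(3)=-9

((0, 2, 0); (0, 0, 3); (2, 0, 0))


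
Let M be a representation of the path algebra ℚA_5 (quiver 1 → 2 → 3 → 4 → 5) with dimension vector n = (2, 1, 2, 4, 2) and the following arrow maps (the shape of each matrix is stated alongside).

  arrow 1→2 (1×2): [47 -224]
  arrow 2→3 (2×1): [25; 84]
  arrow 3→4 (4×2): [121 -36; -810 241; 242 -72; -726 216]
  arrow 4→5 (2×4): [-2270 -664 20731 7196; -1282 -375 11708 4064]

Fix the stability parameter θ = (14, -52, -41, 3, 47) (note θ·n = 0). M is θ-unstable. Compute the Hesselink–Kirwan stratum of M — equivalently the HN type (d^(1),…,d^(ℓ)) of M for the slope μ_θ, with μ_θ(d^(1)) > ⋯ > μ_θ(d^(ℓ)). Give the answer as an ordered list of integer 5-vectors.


Interval decomposition of M: I[1,1], I[1,4], I[3,5], I[4,4], I[4,5].
HN type (ℓ=5): μ^(1)=47; μ^(2)=14; μ^(3)=3; μ^(4)=-79/3; μ^(5)=-41

((0, 0, 0, 0, 2); (1, 0, 0, 0, 0); (0, 0, 0, 4, 0); (1, 1, 1, 0, 0); (0, 0, 1, 0, 0))


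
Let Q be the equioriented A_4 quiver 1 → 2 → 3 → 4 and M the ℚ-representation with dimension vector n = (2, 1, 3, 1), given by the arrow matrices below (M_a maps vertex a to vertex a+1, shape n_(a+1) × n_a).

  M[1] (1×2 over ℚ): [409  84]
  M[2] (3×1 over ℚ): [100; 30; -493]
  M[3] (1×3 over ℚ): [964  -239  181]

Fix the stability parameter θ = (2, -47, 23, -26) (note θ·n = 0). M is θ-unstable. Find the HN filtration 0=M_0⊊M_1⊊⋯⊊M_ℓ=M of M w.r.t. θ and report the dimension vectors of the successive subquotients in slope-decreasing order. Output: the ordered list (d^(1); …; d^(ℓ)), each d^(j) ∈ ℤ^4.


Interval decomposition of M: I[1,1], I[1,4], I[3,3]^2.
HN type (ℓ=4): μ^(1)=23; μ^(2)=2; μ^(3)=-3/2; μ^(4)=-45/2

((0, 0, 2, 0); (1, 0, 0, 0); (0, 0, 1, 1); (1, 1, 0, 0))


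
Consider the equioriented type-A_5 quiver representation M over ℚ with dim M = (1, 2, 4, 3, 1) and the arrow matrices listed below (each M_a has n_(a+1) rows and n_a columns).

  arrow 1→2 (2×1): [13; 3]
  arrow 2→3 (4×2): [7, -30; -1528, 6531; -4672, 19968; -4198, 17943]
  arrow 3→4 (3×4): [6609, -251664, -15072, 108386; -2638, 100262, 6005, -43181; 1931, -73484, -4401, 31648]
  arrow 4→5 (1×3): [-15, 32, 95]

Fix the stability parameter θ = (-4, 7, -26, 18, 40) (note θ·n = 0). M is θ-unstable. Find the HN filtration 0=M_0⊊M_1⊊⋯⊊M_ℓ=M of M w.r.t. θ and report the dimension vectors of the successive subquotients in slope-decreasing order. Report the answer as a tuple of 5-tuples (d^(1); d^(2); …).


Via rank(M_{q-1}∘⋯∘M_p): M ≅ I[1,4], I[2,5], I[3,3], I[3,4].
μ_θ-semistable layers: μ^(1)=40; μ^(2)=18; μ^(3)=-23/3; μ^(4)=-19/2; μ^(5)=-26

((0, 0, 0, 0, 1); (0, 0, 0, 3, 0); (1, 1, 1, 0, 0); (0, 1, 1, 0, 0); (0, 0, 2, 0, 0))


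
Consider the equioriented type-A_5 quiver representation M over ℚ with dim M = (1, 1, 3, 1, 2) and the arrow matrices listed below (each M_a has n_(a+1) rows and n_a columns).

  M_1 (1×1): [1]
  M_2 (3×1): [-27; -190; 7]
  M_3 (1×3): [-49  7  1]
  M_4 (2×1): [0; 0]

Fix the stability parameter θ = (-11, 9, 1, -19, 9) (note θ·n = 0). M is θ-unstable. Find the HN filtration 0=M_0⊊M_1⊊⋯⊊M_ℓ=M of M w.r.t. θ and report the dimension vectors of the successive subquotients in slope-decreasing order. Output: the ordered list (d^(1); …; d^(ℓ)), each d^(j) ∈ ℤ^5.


Via rank(M_{q-1}∘⋯∘M_p): M ≅ I[1,3], I[3,3], I[3,4], I[5,5]^2.
μ_θ-semistable layers: μ^(1)=9; μ^(2)=5; μ^(3)=1; μ^(4)=-9; μ^(5)=-11

((0, 0, 0, 0, 2); (0, 1, 1, 0, 0); (0, 0, 1, 0, 0); (0, 0, 1, 1, 0); (1, 0, 0, 0, 0))


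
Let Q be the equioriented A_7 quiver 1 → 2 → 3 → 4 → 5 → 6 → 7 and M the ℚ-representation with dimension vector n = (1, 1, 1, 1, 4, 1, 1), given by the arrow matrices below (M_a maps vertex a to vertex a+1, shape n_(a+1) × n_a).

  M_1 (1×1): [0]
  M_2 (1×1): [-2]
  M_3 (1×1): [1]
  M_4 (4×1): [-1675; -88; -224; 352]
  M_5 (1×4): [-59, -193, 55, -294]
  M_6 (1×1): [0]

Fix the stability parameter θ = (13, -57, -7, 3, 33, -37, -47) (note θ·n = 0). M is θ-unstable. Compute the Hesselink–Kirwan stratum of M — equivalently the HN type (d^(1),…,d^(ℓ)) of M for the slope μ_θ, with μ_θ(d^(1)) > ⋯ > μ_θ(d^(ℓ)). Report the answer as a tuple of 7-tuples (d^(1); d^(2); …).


Via rank(M_{q-1}∘⋯∘M_p): M ≅ I[1,1], I[2,6], I[5,5]^3, I[7,7].
μ_θ-semistable layers: μ^(1)=33; μ^(2)=13; μ^(3)=-1/3; μ^(4)=-7; μ^(5)=-47; μ^(6)=-57

((0, 0, 0, 0, 3, 0, 0); (1, 0, 0, 0, 0, 0, 0); (0, 0, 0, 1, 1, 1, 0); (0, 0, 1, 0, 0, 0, 0); (0, 0, 0, 0, 0, 0, 1); (0, 1, 0, 0, 0, 0, 0))


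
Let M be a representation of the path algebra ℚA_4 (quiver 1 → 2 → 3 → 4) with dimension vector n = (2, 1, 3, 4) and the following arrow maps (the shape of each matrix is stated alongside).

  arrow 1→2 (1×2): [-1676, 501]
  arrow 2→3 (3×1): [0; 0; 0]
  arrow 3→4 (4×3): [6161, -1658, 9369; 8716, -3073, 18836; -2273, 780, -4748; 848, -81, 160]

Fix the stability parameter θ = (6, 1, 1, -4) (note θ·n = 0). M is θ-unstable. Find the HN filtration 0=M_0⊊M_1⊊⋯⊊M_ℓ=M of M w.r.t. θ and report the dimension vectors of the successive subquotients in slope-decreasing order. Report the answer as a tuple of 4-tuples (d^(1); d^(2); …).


Via rank(M_{q-1}∘⋯∘M_p): M ≅ I[1,1], I[1,2], I[3,4]^3, I[4,4].
μ_θ-semistable layers: μ^(1)=6; μ^(2)=7/2; μ^(3)=-3/2; μ^(4)=-4

((1, 0, 0, 0); (1, 1, 0, 0); (0, 0, 3, 3); (0, 0, 0, 1))


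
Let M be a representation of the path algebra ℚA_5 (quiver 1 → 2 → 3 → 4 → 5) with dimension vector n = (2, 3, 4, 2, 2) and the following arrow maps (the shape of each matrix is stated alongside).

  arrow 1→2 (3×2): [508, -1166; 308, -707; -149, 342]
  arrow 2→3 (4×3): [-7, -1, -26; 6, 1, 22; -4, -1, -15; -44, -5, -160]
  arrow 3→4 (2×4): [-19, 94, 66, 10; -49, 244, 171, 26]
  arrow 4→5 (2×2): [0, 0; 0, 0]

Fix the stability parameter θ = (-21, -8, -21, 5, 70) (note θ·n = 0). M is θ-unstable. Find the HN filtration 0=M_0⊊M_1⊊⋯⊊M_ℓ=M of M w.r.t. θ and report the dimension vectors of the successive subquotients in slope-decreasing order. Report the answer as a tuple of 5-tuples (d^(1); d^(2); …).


Via rank(M_{q-1}∘⋯∘M_p): M ≅ I[1,4]^2, I[2,3], I[3,3], I[5,5]^2.
μ_θ-semistable layers: μ^(1)=70; μ^(2)=5; μ^(3)=-29/2; μ^(4)=-21

((0, 0, 0, 0, 2); (0, 0, 0, 2, 0); (0, 3, 3, 0, 0); (2, 0, 1, 0, 0))


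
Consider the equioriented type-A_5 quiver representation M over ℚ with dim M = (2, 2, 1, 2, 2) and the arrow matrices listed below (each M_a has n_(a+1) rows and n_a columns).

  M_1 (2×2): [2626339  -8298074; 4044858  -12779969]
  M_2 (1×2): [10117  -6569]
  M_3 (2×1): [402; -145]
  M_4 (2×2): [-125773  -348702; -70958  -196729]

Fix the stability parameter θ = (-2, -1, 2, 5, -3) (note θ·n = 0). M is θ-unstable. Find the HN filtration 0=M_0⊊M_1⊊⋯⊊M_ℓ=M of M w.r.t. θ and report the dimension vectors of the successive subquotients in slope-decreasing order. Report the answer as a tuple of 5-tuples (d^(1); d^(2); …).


Barcode: M ≅ I[1,2], I[1,5], I[4,5]. HN layers by μ_θ (4 steps, strictly decreasing):
  μ^(1)=4/3; μ^(2)=1; μ^(3)=-1; μ^(4)=-2

((0, 0, 1, 1, 1); (0, 0, 0, 1, 1); (0, 2, 0, 0, 0); (2, 0, 0, 0, 0))


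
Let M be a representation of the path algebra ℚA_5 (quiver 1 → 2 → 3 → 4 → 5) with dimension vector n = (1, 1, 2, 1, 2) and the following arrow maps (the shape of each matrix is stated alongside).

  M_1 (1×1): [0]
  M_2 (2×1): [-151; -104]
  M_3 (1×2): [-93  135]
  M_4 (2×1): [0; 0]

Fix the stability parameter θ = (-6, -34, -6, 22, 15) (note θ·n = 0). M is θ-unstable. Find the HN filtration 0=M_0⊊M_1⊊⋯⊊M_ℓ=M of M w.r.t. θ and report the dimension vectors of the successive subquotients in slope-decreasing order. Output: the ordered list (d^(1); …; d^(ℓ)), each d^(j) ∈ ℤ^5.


Barcode: M ≅ I[1,1], I[2,4], I[3,3], I[5,5]^2. HN layers by μ_θ (4 steps, strictly decreasing):
  μ^(1)=22; μ^(2)=15; μ^(3)=-6; μ^(4)=-34

((0, 0, 0, 1, 0); (0, 0, 0, 0, 2); (1, 0, 2, 0, 0); (0, 1, 0, 0, 0))


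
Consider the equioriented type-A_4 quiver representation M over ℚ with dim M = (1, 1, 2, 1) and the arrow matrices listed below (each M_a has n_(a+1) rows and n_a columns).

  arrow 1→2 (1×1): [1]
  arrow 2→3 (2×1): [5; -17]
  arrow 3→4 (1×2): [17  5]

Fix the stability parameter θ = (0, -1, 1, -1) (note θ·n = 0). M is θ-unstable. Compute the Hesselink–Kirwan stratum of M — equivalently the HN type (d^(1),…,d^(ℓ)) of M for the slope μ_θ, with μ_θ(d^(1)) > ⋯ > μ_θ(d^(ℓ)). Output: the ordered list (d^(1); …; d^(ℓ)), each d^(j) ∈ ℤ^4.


Interval decomposition of M: I[1,3], I[3,4].
HN type (ℓ=3): μ^(1)=1; μ^(2)=0; μ^(3)=-1/2

((0, 0, 1, 0); (0, 0, 1, 1); (1, 1, 0, 0))


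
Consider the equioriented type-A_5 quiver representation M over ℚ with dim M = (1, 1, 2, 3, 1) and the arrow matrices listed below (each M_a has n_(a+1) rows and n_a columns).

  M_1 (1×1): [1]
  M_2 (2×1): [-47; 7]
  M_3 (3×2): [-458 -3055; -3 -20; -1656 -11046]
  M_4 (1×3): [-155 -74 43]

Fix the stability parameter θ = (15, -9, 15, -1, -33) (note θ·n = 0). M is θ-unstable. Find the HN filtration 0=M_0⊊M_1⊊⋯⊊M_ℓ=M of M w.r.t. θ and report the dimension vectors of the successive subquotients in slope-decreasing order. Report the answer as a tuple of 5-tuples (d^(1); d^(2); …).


Via rank(M_{q-1}∘⋯∘M_p): M ≅ I[1,5], I[3,4], I[4,4].
μ_θ-semistable layers: μ^(1)=7; μ^(2)=-1; μ^(3)=-13/5

((0, 0, 1, 1, 0); (0, 0, 0, 1, 0); (1, 1, 1, 1, 1))


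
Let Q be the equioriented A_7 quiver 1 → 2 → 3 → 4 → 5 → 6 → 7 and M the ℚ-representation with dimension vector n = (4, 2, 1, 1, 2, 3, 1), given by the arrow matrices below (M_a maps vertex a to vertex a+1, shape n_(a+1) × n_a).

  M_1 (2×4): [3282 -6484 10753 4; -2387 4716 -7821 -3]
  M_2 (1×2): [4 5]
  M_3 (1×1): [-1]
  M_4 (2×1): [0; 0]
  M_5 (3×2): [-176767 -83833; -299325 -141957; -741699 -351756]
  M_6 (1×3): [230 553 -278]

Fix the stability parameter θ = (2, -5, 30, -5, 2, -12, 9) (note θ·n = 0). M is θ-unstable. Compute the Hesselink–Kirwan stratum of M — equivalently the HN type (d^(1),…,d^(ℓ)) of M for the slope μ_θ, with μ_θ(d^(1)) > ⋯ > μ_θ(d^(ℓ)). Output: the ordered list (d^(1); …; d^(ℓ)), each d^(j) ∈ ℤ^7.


Via rank(M_{q-1}∘⋯∘M_p): M ≅ I[1,1]^2, I[1,2], I[1,4], I[5,6], I[5,7], I[6,6].
μ_θ-semistable layers: μ^(1)=25/2; μ^(2)=9; μ^(3)=2; μ^(4)=-3/2; μ^(5)=-5; μ^(6)=-12

((0, 0, 1, 1, 0, 0, 0); (0, 0, 0, 0, 0, 0, 1); (2, 0, 0, 0, 0, 0, 0); (2, 2, 0, 0, 0, 0, 0); (0, 0, 0, 0, 2, 2, 0); (0, 0, 0, 0, 0, 1, 0))


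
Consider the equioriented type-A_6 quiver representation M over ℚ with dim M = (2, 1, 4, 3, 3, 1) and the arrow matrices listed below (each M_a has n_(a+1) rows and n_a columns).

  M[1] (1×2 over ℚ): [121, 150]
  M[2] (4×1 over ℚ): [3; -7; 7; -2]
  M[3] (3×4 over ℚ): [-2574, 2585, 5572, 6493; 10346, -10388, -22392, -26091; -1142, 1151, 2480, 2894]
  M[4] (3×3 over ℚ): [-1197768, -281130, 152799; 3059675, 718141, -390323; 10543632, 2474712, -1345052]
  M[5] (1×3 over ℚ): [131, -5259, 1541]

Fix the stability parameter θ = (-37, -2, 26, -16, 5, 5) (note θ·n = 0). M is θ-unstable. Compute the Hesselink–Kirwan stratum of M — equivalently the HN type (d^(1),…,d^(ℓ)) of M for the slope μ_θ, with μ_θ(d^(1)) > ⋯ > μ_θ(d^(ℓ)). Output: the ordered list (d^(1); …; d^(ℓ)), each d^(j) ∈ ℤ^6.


Barcode: M ≅ I[1,1], I[1,6], I[3,3], I[3,4], I[3,5], I[5,5]. HN layers by μ_θ (4 steps, strictly decreasing):
  μ^(1)=26; μ^(2)=5; μ^(3)=-2; μ^(4)=-37

((0, 0, 1, 0, 0, 0); (0, 0, 3, 3, 3, 1); (0, 1, 0, 0, 0, 0); (2, 0, 0, 0, 0, 0))


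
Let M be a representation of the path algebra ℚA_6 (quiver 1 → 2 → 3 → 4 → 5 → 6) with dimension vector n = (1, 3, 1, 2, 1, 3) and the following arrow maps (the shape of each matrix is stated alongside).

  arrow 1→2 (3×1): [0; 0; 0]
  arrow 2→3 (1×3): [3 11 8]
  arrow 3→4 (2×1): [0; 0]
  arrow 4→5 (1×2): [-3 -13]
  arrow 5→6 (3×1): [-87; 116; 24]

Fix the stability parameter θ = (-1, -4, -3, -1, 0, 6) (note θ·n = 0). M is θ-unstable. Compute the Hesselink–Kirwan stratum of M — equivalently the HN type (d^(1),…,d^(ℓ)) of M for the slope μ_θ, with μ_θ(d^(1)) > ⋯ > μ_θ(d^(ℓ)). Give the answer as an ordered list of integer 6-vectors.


Barcode: M ≅ I[1,1], I[2,2]^2, I[2,3], I[4,4], I[4,6], I[6,6]^2. HN layers by μ_θ (5 steps, strictly decreasing):
  μ^(1)=6; μ^(2)=0; μ^(3)=-1; μ^(4)=-3; μ^(5)=-4

((0, 0, 0, 0, 0, 3); (0, 0, 0, 0, 1, 0); (1, 0, 0, 2, 0, 0); (0, 0, 1, 0, 0, 0); (0, 3, 0, 0, 0, 0))


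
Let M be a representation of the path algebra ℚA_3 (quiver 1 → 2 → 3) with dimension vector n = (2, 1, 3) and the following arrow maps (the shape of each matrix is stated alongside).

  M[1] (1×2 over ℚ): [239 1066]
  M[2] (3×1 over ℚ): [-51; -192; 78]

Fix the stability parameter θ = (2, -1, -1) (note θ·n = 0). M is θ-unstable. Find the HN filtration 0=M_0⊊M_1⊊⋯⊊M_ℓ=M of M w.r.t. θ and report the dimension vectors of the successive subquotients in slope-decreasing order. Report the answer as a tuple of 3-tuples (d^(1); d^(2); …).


Interval decomposition of M: I[1,1], I[1,3], I[3,3]^2.
HN type (ℓ=3): μ^(1)=2; μ^(2)=0; μ^(3)=-1

((1, 0, 0); (1, 1, 1); (0, 0, 2))


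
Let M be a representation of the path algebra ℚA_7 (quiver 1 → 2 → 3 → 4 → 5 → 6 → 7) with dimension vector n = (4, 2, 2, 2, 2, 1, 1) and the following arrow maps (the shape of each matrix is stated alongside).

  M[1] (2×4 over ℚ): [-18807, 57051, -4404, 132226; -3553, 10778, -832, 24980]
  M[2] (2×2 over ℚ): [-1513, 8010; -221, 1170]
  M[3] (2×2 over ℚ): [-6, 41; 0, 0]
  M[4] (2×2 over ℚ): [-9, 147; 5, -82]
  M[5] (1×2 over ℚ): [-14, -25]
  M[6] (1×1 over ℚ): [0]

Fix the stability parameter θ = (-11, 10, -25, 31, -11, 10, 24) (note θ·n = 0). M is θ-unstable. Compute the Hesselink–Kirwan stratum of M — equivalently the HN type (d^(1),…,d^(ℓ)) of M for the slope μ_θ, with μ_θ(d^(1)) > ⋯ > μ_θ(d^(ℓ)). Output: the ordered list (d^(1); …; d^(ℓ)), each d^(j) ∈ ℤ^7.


Barcode: M ≅ I[1,1]^2, I[1,2], I[1,6], I[3,3], I[4,5], I[7,7]. HN layers by μ_θ (5 steps, strictly decreasing):
  μ^(1)=24; μ^(2)=10; μ^(3)=-15/2; μ^(4)=-11; μ^(5)=-25

((0, 0, 0, 0, 0, 0, 1); (0, 1, 0, 2, 2, 1, 0); (0, 1, 1, 0, 0, 0, 0); (4, 0, 0, 0, 0, 0, 0); (0, 0, 1, 0, 0, 0, 0))
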